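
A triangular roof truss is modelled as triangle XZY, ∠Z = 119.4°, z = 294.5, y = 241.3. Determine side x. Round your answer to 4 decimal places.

87.7879

Law of sines: sin Y = y·sin Z/z ≈ 0.71383.
Since z ≥ y, only the acute value applies: ∠Y ≈ 45.55°.
Then ∠X = 180° − ∠Z − ∠Y ≈ 15.05°.
Law of sines gives x = z·sin X/sin Z ≈ 87.788.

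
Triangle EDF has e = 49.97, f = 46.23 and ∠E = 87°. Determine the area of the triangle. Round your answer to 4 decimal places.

area ≈ 497.2438

Law of sines: sin F = f·sin E/e ≈ 0.92389.
Since e ≥ f, only the acute value applies: ∠F ≈ 67.50°.
Then ∠D = 180° − ∠E − ∠F ≈ 25.50°.
Law of sines gives d = e·sin D/sin E ≈ 21.541.
Area = ½·e·f·sin D ≈ 497.24.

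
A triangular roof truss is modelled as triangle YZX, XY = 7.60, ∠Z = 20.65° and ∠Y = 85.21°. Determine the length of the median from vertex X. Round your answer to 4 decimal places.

m_X ≈ 12.3304

The third angle is ∠X = 180° − ∠Y − ∠Z = 74.14°.
Law of sines: ZX = XY·sin Y/sin Z ≈ 21.475.
Law of sines: YZ = XY·sin X/sin Z ≈ 20.73.
Median from X: ½√(2·ZX² + 2·XY² − YZ²) ≈ 12.33.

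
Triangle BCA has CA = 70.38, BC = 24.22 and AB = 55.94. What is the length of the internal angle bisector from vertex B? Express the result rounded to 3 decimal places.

17.619

By the law of cosines, cos B = (AB² + BC² − CA²) / (2·AB·BC) ≈ -0.45667, so ∠B ≈ 117.17°.
The bisector from B has length 2·AB·BC·cos(∠B/2)/(AB+BC) ≈ 17.619.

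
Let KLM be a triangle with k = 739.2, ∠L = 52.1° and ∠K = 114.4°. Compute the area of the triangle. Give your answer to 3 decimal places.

The third angle is ∠M = 180° − ∠K − ∠L = 13.50°.
Law of sines: l = k·sin L/sin K ≈ 640.5.
Law of sines: m = k·sin M/sin K ≈ 189.49.
Area = ½·k·l·sin M ≈ 55263.

area ≈ 55263.058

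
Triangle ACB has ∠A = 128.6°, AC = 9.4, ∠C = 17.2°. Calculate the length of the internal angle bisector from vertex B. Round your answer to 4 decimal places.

t_B ≈ 6.8583

The third angle is ∠B = 180° − ∠A − ∠C = 34.20°.
Law of sines: CB = AC·sin A/sin B ≈ 13.07.
Law of sines: BA = AC·sin C/sin B ≈ 4.9453.
The bisector from B has length 2·CB·BA·cos(∠B/2)/(CB+BA) ≈ 6.8583.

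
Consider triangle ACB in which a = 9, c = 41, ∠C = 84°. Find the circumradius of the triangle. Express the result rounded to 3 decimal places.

20.613

Law of sines: sin A = a·sin C/c ≈ 0.21831.
Since c ≥ a, only the acute value applies: ∠A ≈ 12.61°.
Then ∠B = 180° − ∠C − ∠A ≈ 83.39°.
Law of sines gives b = c·sin B/sin C ≈ 40.952.
Circumradius = c/(2 sin C) ≈ 20.613.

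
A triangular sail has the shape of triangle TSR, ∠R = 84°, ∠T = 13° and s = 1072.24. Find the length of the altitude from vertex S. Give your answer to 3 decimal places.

h_S ≈ 241.682

The third angle is ∠S = 180° − ∠R − ∠T = 83.00°.
Law of sines: t = s·sin T/sin S ≈ 243.01.
Law of sines: r = s·sin R/sin S ≈ 1074.4.
Area = ½·s·t·sin R ≈ 1.2957e+05.
The altitude from S has length 2·area/s ≈ 241.68.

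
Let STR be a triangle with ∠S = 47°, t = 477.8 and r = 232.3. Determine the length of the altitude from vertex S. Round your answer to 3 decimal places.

By the law of cosines, s² = t² + r² − 2·t·r·cos S = 1.3086e+05, so s ≈ 361.75.
Area = ½·t·r·sin S ≈ 40588.
The altitude from S has length 2·area/s ≈ 224.4.

224.396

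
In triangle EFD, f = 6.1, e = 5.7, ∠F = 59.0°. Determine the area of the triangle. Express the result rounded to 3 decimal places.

16.094

Law of sines: sin E = e·sin F/f ≈ 0.80096.
Since f ≥ e, only the acute value applies: ∠E ≈ 53.22°.
Then ∠D = 180° − ∠F − ∠E ≈ 67.78°.
Law of sines gives d = f·sin D/sin F ≈ 6.5879.
Area = ½·f·e·sin D ≈ 16.094.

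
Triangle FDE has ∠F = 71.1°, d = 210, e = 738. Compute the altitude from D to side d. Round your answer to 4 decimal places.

h_D ≈ 698.2110

By the law of cosines, f² = d² + e² − 2·d·e·cos F = 4.8834e+05, so f ≈ 698.82.
Area = ½·d·e·sin F ≈ 73312.
The altitude from D has length 2·area/d ≈ 698.21.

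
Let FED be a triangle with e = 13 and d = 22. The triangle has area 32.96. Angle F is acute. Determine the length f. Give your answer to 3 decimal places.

9.818

From area = ½·e·d·sin F, we get sin F = 2·area/(e·d) ≈ 0.23049.
Taking the acute solution, ∠F ≈ 13.33°.
Law of cosines then gives f ≈ 9.8184.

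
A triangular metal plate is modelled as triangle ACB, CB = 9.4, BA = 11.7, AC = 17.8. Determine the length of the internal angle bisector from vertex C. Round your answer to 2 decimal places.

By the law of cosines, cos C = (AC² + CB² − BA²) / (2·AC·CB) ≈ 0.80179, so ∠C ≈ 36.70°.
The bisector from C has length 2·AC·CB·cos(∠C/2)/(AC+CB) ≈ 11.677.

11.68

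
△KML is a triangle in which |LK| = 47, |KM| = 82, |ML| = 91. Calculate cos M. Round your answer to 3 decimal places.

0.857

By the law of cosines, cos M = (|KM|² + |ML|² − |LK|²) / (2·|KM|·|ML|) ≈ 0.85741, so ∠M ≈ 30.97°.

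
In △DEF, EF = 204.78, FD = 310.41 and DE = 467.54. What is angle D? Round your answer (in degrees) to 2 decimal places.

19.85

By the law of cosines, cos D = (FD² + DE² − EF²) / (2·FD·DE) ≈ 0.94059, so ∠D ≈ 19.85°.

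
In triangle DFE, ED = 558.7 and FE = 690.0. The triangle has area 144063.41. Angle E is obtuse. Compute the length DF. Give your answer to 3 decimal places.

From area = ½·FE·ED·sin E, we get sin E = 2·area/(FE·ED) ≈ 0.74740.
Taking the obtuse solution, ∠E ≈ 2.2974 rad.
Law of cosines then gives DF ≈ 1140.4.

1140.385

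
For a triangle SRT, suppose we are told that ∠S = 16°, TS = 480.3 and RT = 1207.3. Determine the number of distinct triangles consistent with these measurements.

TS·sin S = 480.3·sin(16°) ≈ 132.4.
Since RT ≥ TS, exactly one triangle exists.

1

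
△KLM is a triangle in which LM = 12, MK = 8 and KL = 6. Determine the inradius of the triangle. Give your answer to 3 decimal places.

Semiperimeter s = (12 + 8 + 6)/2 = 13.
Heron's formula: area = √(13·1·5·7) ≈ 21.331.
Inradius = area/s = 21.331/13 ≈ 1.6408.

r ≈ 1.641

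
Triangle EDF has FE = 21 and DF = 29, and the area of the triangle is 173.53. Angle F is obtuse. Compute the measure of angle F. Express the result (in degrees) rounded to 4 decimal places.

145.2578

From area = ½·DF·FE·sin F, we get sin F = 2·area/(DF·FE) ≈ 0.56989.
Taking the obtuse solution, ∠F ≈ 145.26°.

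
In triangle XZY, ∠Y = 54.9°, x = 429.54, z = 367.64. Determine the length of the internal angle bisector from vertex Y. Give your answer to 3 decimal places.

351.581

By the law of cosines, y² = x² + z² − 2·x·z·cos Y = 1.3806e+05, so y ≈ 371.56.
The bisector from Y has length 2·x·z·cos(∠Y/2)/(x+z) ≈ 351.58.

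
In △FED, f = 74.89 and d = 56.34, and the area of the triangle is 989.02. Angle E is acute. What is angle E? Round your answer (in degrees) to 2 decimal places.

∠E ≈ 27.96°

From area = ½·d·f·sin E, we get sin E = 2·area/(d·f) ≈ 0.46881.
Taking the acute solution, ∠E ≈ 27.96°.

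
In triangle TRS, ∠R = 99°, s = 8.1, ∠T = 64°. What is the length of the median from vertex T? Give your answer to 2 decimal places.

m_T ≈ 15.88

The third angle is ∠S = 180° − ∠T − ∠R = 17.00°.
Law of sines: t = s·sin T/sin S ≈ 24.901.
Law of sines: r = s·sin R/sin S ≈ 27.363.
Median from T: ½√(2·r² + 2·s² − t²) ≈ 15.88.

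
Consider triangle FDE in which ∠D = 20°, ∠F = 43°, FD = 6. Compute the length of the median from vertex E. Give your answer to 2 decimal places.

The third angle is ∠E = 180° − ∠F − ∠D = 117.00°.
Law of sines: DE = FD·sin F/sin E ≈ 4.5925.
Law of sines: EF = FD·sin D/sin E ≈ 2.3031.
Median from E: ½√(2·DE² + 2·EF² − FD²) ≈ 2.0489.

2.05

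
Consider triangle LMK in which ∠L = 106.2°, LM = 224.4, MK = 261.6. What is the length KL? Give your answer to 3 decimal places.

85.714

Law of sines: sin K = LM·sin L/MK ≈ 0.82374.
Since MK ≥ LM, only the acute value applies: ∠K ≈ 55.46°.
Then ∠M = 180° − ∠L − ∠K ≈ 18.34°.
Law of sines gives KL = MK·sin M/sin L ≈ 85.714.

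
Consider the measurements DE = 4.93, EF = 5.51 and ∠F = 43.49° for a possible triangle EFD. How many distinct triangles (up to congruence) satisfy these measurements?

EF·sin F = 5.51·sin(43.49°) ≈ 3.792.
Since EF sin F < DE < EF (3.792 < 4.93 < 5.51), two triangles exist.

2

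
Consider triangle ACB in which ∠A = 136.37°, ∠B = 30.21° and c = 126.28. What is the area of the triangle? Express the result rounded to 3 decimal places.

The third angle is ∠C = 180° − ∠B − ∠A = 13.42°.
Law of sines: a = c·sin A/sin C ≈ 375.43.
Law of sines: b = c·sin B/sin C ≈ 273.78.
Area = ½·c·a·sin B ≈ 11928.

area ≈ 11927.547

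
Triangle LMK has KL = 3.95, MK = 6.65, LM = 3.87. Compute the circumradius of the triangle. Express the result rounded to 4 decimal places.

By the law of cosines, cos L = (KL² + LM² − MK²) / (2·KL·LM) ≈ -0.44625, so ∠L ≈ 116.50°.
Circumradius = MK/(2 sin L) ≈ 3.7155.

R ≈ 3.7155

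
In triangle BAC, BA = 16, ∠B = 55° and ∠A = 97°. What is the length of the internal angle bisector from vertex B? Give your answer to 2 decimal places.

The third angle is ∠C = 180° − ∠B − ∠A = 28.00°.
Law of sines: AC = BA·sin B/sin C ≈ 27.917.
Law of sines: CB = BA·sin A/sin C ≈ 33.827.
The bisector from B has length 2·CB·BA·cos(∠B/2)/(CB+BA) ≈ 19.27.

t_B ≈ 19.27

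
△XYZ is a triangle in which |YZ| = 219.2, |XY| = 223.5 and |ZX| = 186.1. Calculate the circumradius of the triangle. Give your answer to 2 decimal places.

By the law of cosines, cos X = (|ZX|² + |XY|² − |YZ|²) / (2·|ZX|·|XY|) ≈ 0.43921, so ∠X ≈ 63.95°.
Circumradius = |YZ|/(2 sin X) ≈ 122.

R ≈ 122.00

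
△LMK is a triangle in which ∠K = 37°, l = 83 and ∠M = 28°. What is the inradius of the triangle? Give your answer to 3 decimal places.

r ≈ 11.858

The third angle is ∠L = 180° − ∠M − ∠K = 115.00°.
Law of sines: m = l·sin M/sin L ≈ 42.994.
Law of sines: k = l·sin K/sin L ≈ 55.114.
Area = ½·l·m·sin K ≈ 1073.8.
Semiperimeter s = (83+42.994+55.114)/2 = 90.554.
Inradius = area/s = 1073.8/90.554 ≈ 11.858.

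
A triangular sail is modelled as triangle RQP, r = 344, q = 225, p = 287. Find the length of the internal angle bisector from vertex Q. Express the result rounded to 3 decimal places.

By the law of cosines, cos Q = (p² + r² − q²) / (2·p·r) ≈ 0.76007, so ∠Q ≈ 0.707 rad.
The bisector from Q has length 2·p·r·cos(∠Q/2)/(p+r) ≈ 293.56.

293.556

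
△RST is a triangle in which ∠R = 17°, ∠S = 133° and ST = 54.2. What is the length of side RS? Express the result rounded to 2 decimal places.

The third angle is ∠T = 180° − ∠R − ∠S = 30.00°.
Law of sines: RS = ST·sin T/sin R ≈ 92.69.

92.69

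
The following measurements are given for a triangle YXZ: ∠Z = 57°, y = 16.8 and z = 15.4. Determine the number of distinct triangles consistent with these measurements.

2

y·sin Z = 16.8·sin(57°) ≈ 14.09.
Since y sin Z < z < y (14.09 < 15.4 < 16.8), two triangles exist.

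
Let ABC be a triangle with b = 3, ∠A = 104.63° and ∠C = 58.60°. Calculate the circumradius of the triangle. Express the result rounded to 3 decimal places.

The third angle is ∠B = 180° − ∠C − ∠A = 16.77°.
Law of sines: a = b·sin A/sin B ≈ 10.06.
Law of sines: c = b·sin C/sin B ≈ 8.8748.
Circumradius = b/(2 sin B) ≈ 5.1988.

5.199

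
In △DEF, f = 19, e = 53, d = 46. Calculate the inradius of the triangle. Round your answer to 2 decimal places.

7.27

Semiperimeter s = (46 + 53 + 19)/2 = 59.
Heron's formula: area = √(59·13·6·40) ≈ 429.05.
Inradius = area/s = 429.05/59 ≈ 7.272.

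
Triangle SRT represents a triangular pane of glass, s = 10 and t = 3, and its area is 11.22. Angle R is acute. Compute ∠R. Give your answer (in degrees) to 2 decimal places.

From area = ½·t·s·sin R, we get sin R = 2·area/(t·s) ≈ 0.74800.
Taking the acute solution, ∠R ≈ 48.42°.

∠R ≈ 48.42°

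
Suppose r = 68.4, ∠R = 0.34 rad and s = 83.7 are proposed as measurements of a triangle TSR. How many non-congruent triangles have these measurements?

s·sin R = 83.7·sin(0.34 rad) ≈ 27.91.
Since s sin R < r < s (27.91 < 68.4 < 83.7), two triangles exist.

2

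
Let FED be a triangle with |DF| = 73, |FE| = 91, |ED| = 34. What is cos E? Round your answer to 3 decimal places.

By the law of cosines, cos E = (|FE|² + |ED|² − |DF|²) / (2·|FE|·|ED|) ≈ 0.66387, so ∠E ≈ 48.40°.

0.664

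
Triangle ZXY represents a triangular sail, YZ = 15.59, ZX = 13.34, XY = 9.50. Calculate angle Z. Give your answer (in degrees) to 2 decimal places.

By the law of cosines, cos Z = (YZ² + ZX² − XY²) / (2·YZ·ZX) ≈ 0.79519, so ∠Z ≈ 37.33°.

∠Z ≈ 37.33°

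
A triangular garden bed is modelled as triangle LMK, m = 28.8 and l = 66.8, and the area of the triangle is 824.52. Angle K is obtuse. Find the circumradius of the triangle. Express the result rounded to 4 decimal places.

From area = ½·l·m·sin K, we get sin K = 2·area/(l·m) ≈ 0.85716.
Taking the obtuse solution, ∠K ≈ 121.00°.
Law of cosines then gives k ≈ 85.284.
Circumradius = k/(2 sin K) ≈ 49.748.

R ≈ 49.7482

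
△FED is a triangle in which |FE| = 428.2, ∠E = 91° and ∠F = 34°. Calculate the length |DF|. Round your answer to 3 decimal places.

522.656

The third angle is ∠D = 180° − ∠F − ∠E = 55.00°.
Law of sines: |DF| = |FE|·sin E/sin D ≈ 522.66.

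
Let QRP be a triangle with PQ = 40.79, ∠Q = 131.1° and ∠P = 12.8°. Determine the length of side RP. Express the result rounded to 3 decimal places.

The third angle is ∠R = 180° − ∠P − ∠Q = 36.10°.
Law of sines: RP = PQ·sin Q/sin R ≈ 52.169.

52.169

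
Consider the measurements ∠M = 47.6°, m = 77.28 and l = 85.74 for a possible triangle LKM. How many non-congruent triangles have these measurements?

l·sin M = 85.74·sin(47.6°) ≈ 63.32.
Since l sin M < m < l (63.32 < 77.28 < 85.74), two triangles exist.

2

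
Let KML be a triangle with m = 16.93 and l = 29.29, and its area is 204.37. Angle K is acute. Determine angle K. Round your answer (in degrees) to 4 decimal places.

55.5148

From area = ½·m·l·sin K, we get sin K = 2·area/(m·l) ≈ 0.82427.
Taking the acute solution, ∠K ≈ 55.51°.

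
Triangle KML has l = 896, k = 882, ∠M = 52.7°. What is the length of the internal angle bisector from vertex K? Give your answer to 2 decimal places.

t_K ≈ 716.58

By the law of cosines, m² = l² + k² − 2·l·k·cos M = 6.2295e+05, so m ≈ 789.27.
Law of cosines again: cos K = (m² + l² − k²)/(2·m·l) ≈ 0.45804, so ∠K ≈ 62.74°.
The bisector from K has length 2·m·l·cos(∠K/2)/(m+l) ≈ 716.58.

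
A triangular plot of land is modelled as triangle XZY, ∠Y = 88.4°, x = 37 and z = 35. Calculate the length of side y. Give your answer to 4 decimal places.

By the law of cosines, y² = x² + z² − 2·x·z·cos Y = 2521.7, so y ≈ 50.216.

50.2164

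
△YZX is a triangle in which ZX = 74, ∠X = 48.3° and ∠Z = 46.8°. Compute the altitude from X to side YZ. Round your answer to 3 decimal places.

The third angle is ∠Y = 180° − ∠Z − ∠X = 84.90°.
Law of sines: XY = ZX·sin Z/sin Y ≈ 54.158.
Law of sines: YZ = ZX·sin X/sin Y ≈ 55.471.
Area = ½·ZX·XY·sin X ≈ 1496.2.
The altitude from X has length 2·area/YZ ≈ 53.944.

h_X ≈ 53.944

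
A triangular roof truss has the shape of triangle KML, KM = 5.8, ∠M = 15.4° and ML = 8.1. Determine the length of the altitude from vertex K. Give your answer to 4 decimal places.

1.5402

By the law of cosines, LK² = KM² + ML² − 2·KM·ML·cos M = 8.6636, so LK ≈ 2.9434.
Area = ½·KM·ML·sin M ≈ 6.2379.
The altitude from K has length 2·area/ML ≈ 1.5402.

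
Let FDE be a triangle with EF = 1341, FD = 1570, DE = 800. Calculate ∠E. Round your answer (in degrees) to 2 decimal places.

90.71

By the law of cosines, cos E = (DE² + EF² − FD²) / (2·DE·EF) ≈ -0.01241, so ∠E ≈ 90.71°.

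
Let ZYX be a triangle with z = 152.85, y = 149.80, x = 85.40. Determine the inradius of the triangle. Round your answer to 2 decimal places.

31.93

Semiperimeter s = (152.85 + 149.8 + 85.4)/2 = 194.02.
Heron's formula: area = √(194.02·41.175·44.225·108.62) ≈ 6195.
Inradius = area/s = 6195/194.02 ≈ 31.929.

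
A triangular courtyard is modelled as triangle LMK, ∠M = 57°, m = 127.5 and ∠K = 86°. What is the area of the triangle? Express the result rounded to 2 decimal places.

5818.39

The third angle is ∠L = 180° − ∠M − ∠K = 37.00°.
Law of sines: l = m·sin L/sin M ≈ 91.492.
Law of sines: k = m·sin K/sin M ≈ 151.66.
Area = ½·m·l·sin K ≈ 5818.4.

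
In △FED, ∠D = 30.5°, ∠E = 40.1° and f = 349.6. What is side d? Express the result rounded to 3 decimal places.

The third angle is ∠F = 180° − ∠E − ∠D = 109.40°.
Law of sines: d = f·sin D/sin F ≈ 188.12.

188.116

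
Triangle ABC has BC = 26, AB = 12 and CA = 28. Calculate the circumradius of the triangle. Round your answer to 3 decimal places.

By the law of cosines, cos A = (CA² + AB² − BC²) / (2·CA·AB) ≈ 0.37500, so ∠A ≈ 67.98°.
Circumradius = BC/(2 sin A) ≈ 14.023.

R ≈ 14.023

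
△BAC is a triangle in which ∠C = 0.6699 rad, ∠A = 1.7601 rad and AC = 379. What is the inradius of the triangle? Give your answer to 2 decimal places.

102.44

The third angle is ∠B = π − ∠A − ∠C = 0.7116 rad.
Law of sines: CB = AC·sin A/sin B ≈ 569.99.
Law of sines: BA = AC·sin C/sin B ≈ 360.35.
Area = ½·AC·CB·sin C ≈ 67067.
Semiperimeter s = (379+569.99+360.35)/2 = 654.67.
Inradius = area/s = 67067/654.67 ≈ 102.44.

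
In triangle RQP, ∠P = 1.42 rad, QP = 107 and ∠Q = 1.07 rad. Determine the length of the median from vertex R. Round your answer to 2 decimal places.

m_R ≈ 155.97

The third angle is ∠R = π − ∠Q − ∠P = 0.652 rad.
Law of sines: PR = QP·sin Q/sin R ≈ 154.77.
Law of sines: RQ = QP·sin P/sin R ≈ 174.43.
Median from R: ½√(2·PR² + 2·RQ² − QP²) ≈ 155.97.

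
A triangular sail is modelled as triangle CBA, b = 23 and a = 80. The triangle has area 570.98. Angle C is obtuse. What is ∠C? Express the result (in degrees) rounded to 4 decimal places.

From area = ½·b·a·sin C, we get sin C = 2·area/(b·a) ≈ 0.62063.
Taking the obtuse solution, ∠C ≈ 141.64°.

∠C ≈ 141.6378°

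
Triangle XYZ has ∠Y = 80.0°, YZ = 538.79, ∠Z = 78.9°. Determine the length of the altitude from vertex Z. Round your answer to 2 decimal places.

The third angle is ∠X = 180° − ∠Y − ∠Z = 21.10°.
Law of sines: ZX = YZ·sin Y/sin X ≈ 1473.9.
Law of sines: XY = YZ·sin Z/sin X ≈ 1468.7.
Area = ½·YZ·ZX·sin Z ≈ 3.8964e+05.
The altitude from Z has length 2·area/XY ≈ 530.6.

h_Z ≈ 530.60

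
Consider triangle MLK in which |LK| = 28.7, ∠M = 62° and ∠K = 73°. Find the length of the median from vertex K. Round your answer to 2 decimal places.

m_K ≈ 20.84

The third angle is ∠L = 180° − ∠K − ∠M = 45.00°.
Law of sines: |KM| = |LK|·sin L/sin M ≈ 22.984.
Law of sines: |ML| = |LK|·sin K/sin M ≈ 31.084.
Median from K: ½√(2·|LK|² + 2·|KM|² − |ML|²) ≈ 20.843.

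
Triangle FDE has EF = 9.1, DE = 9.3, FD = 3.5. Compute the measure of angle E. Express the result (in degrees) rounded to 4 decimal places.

By the law of cosines, cos E = (DE² + EF² − FD²) / (2·DE·EF) ≈ 0.92786, so ∠E ≈ 21.90°.

21.8960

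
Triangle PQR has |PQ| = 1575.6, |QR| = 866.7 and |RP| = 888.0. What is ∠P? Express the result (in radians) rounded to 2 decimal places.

By the law of cosines, cos P = (|RP|² + |PQ|² − |QR|²) / (2·|RP|·|PQ|) ≈ 0.90052, so ∠P ≈ 0.450 rad.

∠P ≈ 0.45 rad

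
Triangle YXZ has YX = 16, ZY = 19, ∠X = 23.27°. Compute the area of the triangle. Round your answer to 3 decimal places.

103.084

Law of sines: sin Z = YX·sin X/ZY ≈ 0.33269.
Since ZY ≥ YX, only the acute value applies: ∠Z ≈ 19.43°.
Then ∠Y = 180° − ∠X − ∠Z ≈ 137.30°.
Law of sines gives XZ = ZY·sin Y/sin X ≈ 32.616.
Area = ½·ZY·YX·sin Y ≈ 103.08.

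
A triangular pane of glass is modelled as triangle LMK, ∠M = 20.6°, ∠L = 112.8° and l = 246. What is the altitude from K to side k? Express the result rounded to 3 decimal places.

The third angle is ∠K = 180° − ∠L − ∠M = 46.60°.
Law of sines: m = l·sin M/sin L ≈ 93.889.
Law of sines: k = l·sin K/sin L ≈ 193.89.
Area = ½·l·m·sin K ≈ 8390.8.
The altitude from K has length 2·area/k ≈ 86.553.

h_K ≈ 86.553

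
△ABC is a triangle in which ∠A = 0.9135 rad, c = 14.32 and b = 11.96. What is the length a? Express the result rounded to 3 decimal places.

11.782

By the law of cosines, a² = b² + c² − 2·b·c·cos A = 138.82, so a ≈ 11.782.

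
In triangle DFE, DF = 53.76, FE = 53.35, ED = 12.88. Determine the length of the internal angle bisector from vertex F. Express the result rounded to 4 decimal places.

By the law of cosines, cos F = (DF² + FE² − ED²) / (2·DF·FE) ≈ 0.97111, so ∠F ≈ 13.81°.
The bisector from F has length 2·DF·FE·cos(∠F/2)/(DF+FE) ≈ 53.166.

53.1660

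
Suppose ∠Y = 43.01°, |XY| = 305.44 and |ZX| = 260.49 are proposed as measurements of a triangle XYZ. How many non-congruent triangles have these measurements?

2

|XY|·sin Y = 305.44·sin(43.01°) ≈ 208.3.
Since |XY| sin Y < |ZX| < |XY| (208.3 < 260.49 < 305.44), two triangles exist.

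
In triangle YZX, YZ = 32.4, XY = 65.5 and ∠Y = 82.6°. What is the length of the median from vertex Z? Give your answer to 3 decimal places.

43.000

By the law of cosines, ZX² = XY² + YZ² − 2·XY·YZ·cos Y = 4793.3, so ZX ≈ 69.234.
Median from Z: ½√(2·YZ² + 2·ZX² − XY²) ≈ 43.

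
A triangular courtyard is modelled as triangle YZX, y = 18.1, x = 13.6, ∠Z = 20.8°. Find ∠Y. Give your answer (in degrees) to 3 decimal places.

∠Y ≈ 117.320°

By the law of cosines, z² = x² + y² − 2·x·y·cos Z = 52.337, so z ≈ 7.2344.
Law of cosines again: cos Y = (z² + x² − y²)/(2·z·x) ≈ -0.45897, so ∠Y ≈ 117.32°.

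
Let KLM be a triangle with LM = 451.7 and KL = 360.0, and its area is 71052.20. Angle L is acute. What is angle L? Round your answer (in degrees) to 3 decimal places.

60.913

From area = ½·KL·LM·sin L, we get sin L = 2·area/(KL·LM) ≈ 0.87389.
Taking the acute solution, ∠L ≈ 60.91°.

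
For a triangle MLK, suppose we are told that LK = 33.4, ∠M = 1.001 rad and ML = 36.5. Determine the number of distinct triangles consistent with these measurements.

2

ML·sin M = 36.5·sin(1.001 rad) ≈ 30.73.
Since ML sin M < LK < ML (30.73 < 33.4 < 36.5), two triangles exist.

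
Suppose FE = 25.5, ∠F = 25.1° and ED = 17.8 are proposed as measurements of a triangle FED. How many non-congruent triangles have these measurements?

2

FE·sin F = 25.5·sin(25.1°) ≈ 10.82.
Since FE sin F < ED < FE (10.82 < 17.8 < 25.5), two triangles exist.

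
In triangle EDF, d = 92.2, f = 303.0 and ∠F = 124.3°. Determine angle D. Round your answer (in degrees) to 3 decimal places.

14.559

Law of sines: sin D = d·sin F/f ≈ 0.25137.
Since f ≥ d, only the acute value applies: ∠D ≈ 14.56°.
Then ∠E = 180° − ∠F − ∠D ≈ 41.14°.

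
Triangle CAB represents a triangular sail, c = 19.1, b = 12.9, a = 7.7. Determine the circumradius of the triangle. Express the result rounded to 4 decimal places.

R ≈ 13.3771

By the law of cosines, cos C = (a² + b² − c²) / (2·a·b) ≈ -0.70024, so ∠C ≈ 134.45°.
Circumradius = c/(2 sin C) ≈ 13.377.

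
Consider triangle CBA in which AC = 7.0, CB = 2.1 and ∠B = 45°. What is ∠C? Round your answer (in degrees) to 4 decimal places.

∠C ≈ 122.7527°

Law of sines: sin A = CB·sin B/AC ≈ 0.21213.
Since AC ≥ CB, only the acute value applies: ∠A ≈ 12.25°.
Then ∠C = 180° − ∠B − ∠A ≈ 122.75°.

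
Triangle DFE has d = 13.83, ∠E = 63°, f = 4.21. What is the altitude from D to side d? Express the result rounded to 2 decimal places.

By the law of cosines, e² = d² + f² − 2·d·f·cos E = 156.13, so e ≈ 12.495.
Area = ½·d·f·sin E ≈ 25.939.
The altitude from D has length 2·area/d ≈ 3.7511.

3.75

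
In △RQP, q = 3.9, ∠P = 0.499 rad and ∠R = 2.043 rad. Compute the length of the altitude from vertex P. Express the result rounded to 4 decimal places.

The third angle is ∠Q = π − ∠P − ∠R = 0.600 rad.
Law of sines: r = q·sin R/sin Q ≈ 6.1548.
Law of sines: p = q·sin P/sin Q ≈ 3.3073.
Area = ½·q·r·sin P ≈ 5.7435.
The altitude from P has length 2·area/p ≈ 3.4732.

h_P ≈ 3.4732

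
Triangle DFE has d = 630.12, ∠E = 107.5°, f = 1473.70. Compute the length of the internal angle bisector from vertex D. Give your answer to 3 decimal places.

By the law of cosines, e² = d² + f² − 2·d·f·cos E = 3.1273e+06, so e ≈ 1768.4.
Law of cosines again: cos D = (f² + e² − d²)/(2·f·e) ≈ 0.94049, so ∠D ≈ 19.87°.
The bisector from D has length 2·f·e·cos(∠D/2)/(f+e) ≈ 1583.6.

t_D ≈ 1583.566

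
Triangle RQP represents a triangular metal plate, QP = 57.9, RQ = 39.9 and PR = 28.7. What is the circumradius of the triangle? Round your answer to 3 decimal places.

31.725

By the law of cosines, cos R = (PR² + RQ² − QP²) / (2·PR·RQ) ≈ -0.40900, so ∠R ≈ 1.9922 rad.
Circumradius = QP/(2 sin R) ≈ 31.725.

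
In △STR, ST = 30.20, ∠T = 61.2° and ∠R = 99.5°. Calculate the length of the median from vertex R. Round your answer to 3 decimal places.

The third angle is ∠S = 180° − ∠T − ∠R = 19.30°.
Law of sines: TR = ST·sin S/sin R ≈ 10.12.
Law of sines: RS = ST·sin T/sin R ≈ 26.832.
Median from R: ½√(2·TR² + 2·RS² − ST²) ≈ 13.535.

13.535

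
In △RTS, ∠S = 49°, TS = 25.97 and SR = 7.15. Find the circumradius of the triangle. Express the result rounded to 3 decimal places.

14.544

By the law of cosines, RT² = TS² + SR² − 2·TS·SR·cos S = 481.92, so RT ≈ 21.953.
Area = ½·TS·SR·sin S ≈ 70.069.
Circumradius = RT/(2 sin S) ≈ 14.544.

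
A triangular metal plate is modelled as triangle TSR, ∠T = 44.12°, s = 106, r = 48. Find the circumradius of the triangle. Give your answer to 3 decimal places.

56.711

By the law of cosines, t² = s² + r² − 2·s·r·cos T = 6234.8, so t ≈ 78.961.
Area = ½·s·r·sin T ≈ 1771.
Circumradius = t/(2 sin T) ≈ 56.711.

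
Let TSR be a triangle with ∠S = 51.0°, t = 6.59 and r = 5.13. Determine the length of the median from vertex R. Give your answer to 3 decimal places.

m_R ≈ 5.360

By the law of cosines, s² = r² + t² − 2·r·t·cos S = 27.195, so s ≈ 5.2148.
Median from R: ½√(2·t² + 2·s² − r²) ≈ 5.3602.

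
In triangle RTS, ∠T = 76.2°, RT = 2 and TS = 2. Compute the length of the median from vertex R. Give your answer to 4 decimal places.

By the law of cosines, SR² = RT² + TS² − 2·RT·TS·cos T = 6.0917, so SR ≈ 2.4681.
Median from R: ½√(2·SR² + 2·RT² − TS²) ≈ 2.0114.

2.0114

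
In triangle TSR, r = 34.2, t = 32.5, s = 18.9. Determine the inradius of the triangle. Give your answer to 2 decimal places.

7.03

Semiperimeter p = (32.5 + 18.9 + 34.2)/2 = 42.8.
Heron's formula: area = √(42.8·10.3·23.9·8.6) ≈ 301.02.
Inradius = area/p = 301.02/42.8 ≈ 7.0331.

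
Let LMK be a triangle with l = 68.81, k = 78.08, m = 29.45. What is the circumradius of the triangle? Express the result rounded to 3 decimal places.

R ≈ 39.334

By the law of cosines, cos L = (m² + k² − l²) / (2·m·k) ≈ 0.48467, so ∠L ≈ 61.01°.
Circumradius = l/(2 sin L) ≈ 39.334.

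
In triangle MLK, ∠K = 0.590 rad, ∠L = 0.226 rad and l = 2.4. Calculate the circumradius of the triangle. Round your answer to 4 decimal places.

The third angle is ∠M = π − ∠L − ∠K = 2.326 rad.
Law of sines: m = l·sin M/sin L ≈ 7.8016.
Law of sines: k = l·sin K/sin L ≈ 5.9589.
Circumradius = l/(2 sin L) ≈ 5.3552.

5.3552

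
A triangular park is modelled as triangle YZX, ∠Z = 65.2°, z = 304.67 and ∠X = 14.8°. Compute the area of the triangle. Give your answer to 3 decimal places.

The third angle is ∠Y = 180° − ∠Z − ∠X = 100.00°.
Law of sines: y = z·sin Y/sin Z ≈ 330.52.
Law of sines: x = z·sin X/sin Z ≈ 85.733.
Area = ½·z·y·sin X ≈ 12862.

area ≈ 12861.752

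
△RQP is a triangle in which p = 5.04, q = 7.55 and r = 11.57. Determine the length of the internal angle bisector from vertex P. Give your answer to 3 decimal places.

t_P ≈ 9.016

By the law of cosines, cos P = (r² + q² − p²) / (2·r·q) ≈ 0.94710, so ∠P ≈ 18.72°.
The bisector from P has length 2·r·q·cos(∠P/2)/(r+q) ≈ 9.0158.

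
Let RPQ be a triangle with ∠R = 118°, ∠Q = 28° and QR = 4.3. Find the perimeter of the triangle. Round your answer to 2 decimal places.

14.70

The third angle is ∠P = 180° − ∠Q − ∠R = 34.00°.
Law of sines: PQ = QR·sin R/sin P ≈ 6.7896.
Law of sines: RP = QR·sin Q/sin P ≈ 3.6101.
Semiperimeter s = (6.7896+4.3+3.6101)/2 = 7.3498.
Perimeter = 6.7896 + 4.3 + 3.6101 = 14.7.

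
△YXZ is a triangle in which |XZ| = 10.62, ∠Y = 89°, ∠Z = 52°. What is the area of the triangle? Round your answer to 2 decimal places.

27.97

The third angle is ∠X = 180° − ∠Z − ∠Y = 39.00°.
Law of sines: |ZY| = |XZ|·sin X/sin Y ≈ 6.6844.
Law of sines: |YX| = |XZ|·sin Z/sin Y ≈ 8.3699.
Area = ½·|XZ|·|ZY|·sin Z ≈ 27.97.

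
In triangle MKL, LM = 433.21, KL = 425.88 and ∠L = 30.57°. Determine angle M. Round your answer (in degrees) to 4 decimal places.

72.9268

By the law of cosines, MK² = KL² + LM² − 2·KL·LM·cos L = 51340, so MK ≈ 226.58.
Law of cosines again: cos M = (LM² + MK² − KL²)/(2·LM·MK) ≈ 0.29359, so ∠M ≈ 72.93°.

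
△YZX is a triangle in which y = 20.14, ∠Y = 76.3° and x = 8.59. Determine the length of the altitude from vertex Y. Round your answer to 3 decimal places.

Law of sines: sin X = x·sin Y/y ≈ 0.41438.
Since y ≥ x, only the acute value applies: ∠X ≈ 24.48°.
Then ∠Z = 180° − ∠Y − ∠X ≈ 79.22°.
Law of sines gives z = y·sin Z/sin Y ≈ 20.364.
Area = ½·y·x·sin Z ≈ 84.975.
The altitude from Y has length 2·area/y ≈ 8.4384.

8.438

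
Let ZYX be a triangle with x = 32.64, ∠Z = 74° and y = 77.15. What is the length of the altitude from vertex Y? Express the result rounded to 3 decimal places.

By the law of cosines, z² = y² + x² − 2·y·x·cos Z = 5629.3, so z ≈ 75.029.
Area = ½·y·x·sin Z ≈ 1210.3.
The altitude from Y has length 2·area/y ≈ 31.376.

h_Y ≈ 31.376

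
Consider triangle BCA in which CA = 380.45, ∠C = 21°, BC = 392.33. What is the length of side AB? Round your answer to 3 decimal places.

By the law of cosines, AB² = BC² + CA² − 2·BC·CA·cos C = 19969, so AB ≈ 141.31.

141.312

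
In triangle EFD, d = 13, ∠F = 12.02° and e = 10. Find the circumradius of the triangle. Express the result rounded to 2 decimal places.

R ≈ 9.21

By the law of cosines, f² = d² + e² − 2·d·e·cos F = 14.701, so f ≈ 3.8341.
Area = ½·d·e·sin F ≈ 13.536.
Circumradius = f/(2 sin F) ≈ 9.2054.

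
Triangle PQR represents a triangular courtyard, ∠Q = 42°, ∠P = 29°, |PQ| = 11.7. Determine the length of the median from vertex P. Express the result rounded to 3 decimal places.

The third angle is ∠R = 180° − ∠P − ∠Q = 109.00°.
Law of sines: |QR| = |PQ|·sin P/sin R ≈ 5.9991.
Law of sines: |RP| = |PQ|·sin Q/sin R ≈ 8.2799.
Median from P: ½√(2·|RP|² + 2·|PQ|² − |QR|²) ≈ 9.6812.

9.681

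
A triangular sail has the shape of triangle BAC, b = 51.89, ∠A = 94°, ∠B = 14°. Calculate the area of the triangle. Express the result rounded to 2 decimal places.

The third angle is ∠C = 180° − ∠B − ∠A = 72.00°.
Law of sines: a = b·sin A/sin B ≈ 213.97.
Law of sines: c = b·sin C/sin B ≈ 203.99.
Area = ½·b·a·sin C ≈ 5279.7.

5279.70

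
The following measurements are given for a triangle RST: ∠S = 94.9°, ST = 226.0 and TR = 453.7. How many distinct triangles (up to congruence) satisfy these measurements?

ST·sin S = 226.0·sin(94.9°) ≈ 225.2.
Since ∠S is not acute, a triangle exists only if TR > ST; here TR > ST, so there is exactly one triangle.

1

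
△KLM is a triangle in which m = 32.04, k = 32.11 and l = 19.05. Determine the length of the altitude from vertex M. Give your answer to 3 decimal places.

h_M ≈ 18.210

Semiperimeter s = (32.11 + 19.05 + 32.04)/2 = 41.6.
Heron's formula: area = √(41.6·9.49·22.55·9.56) ≈ 291.73.
The altitude from M has length 2·area/m ≈ 18.21.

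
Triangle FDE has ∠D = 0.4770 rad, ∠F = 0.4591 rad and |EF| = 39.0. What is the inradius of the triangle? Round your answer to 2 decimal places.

The third angle is ∠E = π − ∠F − ∠D = 2.2055 rad.
Law of sines: |DE| = |EF|·sin F/sin D ≈ 37.643.
Law of sines: |FD| = |EF|·sin E/sin D ≈ 68.403.
Area = ½·|EF|·|DE|·sin E ≈ 591.09.
Semiperimeter s = (37.643+39+68.403)/2 = 72.523.
Inradius = area/s = 591.09/72.523 ≈ 8.1503.

r ≈ 8.15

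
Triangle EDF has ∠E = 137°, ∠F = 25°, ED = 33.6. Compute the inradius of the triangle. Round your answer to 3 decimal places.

The third angle is ∠D = 180° − ∠F − ∠E = 18.00°.
Law of sines: DF = ED·sin E/sin F ≈ 54.222.
Law of sines: FE = ED·sin D/sin F ≈ 24.568.
Area = ½·ED·DF·sin D ≈ 281.49.
Semiperimeter s = (54.222+24.568+33.6)/2 = 56.195.
Inradius = area/s = 281.49/56.195 ≈ 5.0092.

5.009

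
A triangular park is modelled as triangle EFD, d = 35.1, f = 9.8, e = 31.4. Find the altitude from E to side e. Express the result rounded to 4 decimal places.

9.5044

Semiperimeter s = (31.4 + 9.8 + 35.1)/2 = 38.15.
Heron's formula: area = √(38.15·6.75·28.35·3.05) ≈ 149.22.
The altitude from E has length 2·area/e ≈ 9.5044.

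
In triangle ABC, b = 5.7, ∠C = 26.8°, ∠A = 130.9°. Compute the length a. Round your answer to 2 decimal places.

11.35

The third angle is ∠B = 180° − ∠C − ∠A = 22.30°.
Law of sines: a = b·sin A/sin B ≈ 11.354.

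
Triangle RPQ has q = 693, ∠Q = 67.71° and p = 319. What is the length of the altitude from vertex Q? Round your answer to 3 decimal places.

Law of sines: sin P = p·sin Q/q ≈ 0.42592.
Since q ≥ p, only the acute value applies: ∠P ≈ 25.21°.
Then ∠R = 180° − ∠Q − ∠P ≈ 87.08°.
Law of sines gives r = q·sin R/sin Q ≈ 747.99.
Area = ½·q·p·sin R ≈ 1.1039e+05.
The altitude from Q has length 2·area/q ≈ 318.59.

h_Q ≈ 318.586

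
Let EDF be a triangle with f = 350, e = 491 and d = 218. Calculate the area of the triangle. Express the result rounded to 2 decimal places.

Semiperimeter s = (491 + 218 + 350)/2 = 529.5.
Heron's formula: area = √(529.5·38.5·311.5·179.5) ≈ 33762.

area ≈ 33761.72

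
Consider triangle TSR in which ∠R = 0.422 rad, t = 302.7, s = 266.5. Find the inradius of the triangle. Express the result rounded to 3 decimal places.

By the law of cosines, r² = t² + s² − 2·t·s·cos R = 15464, so r ≈ 124.36.
Area = ½·t·s·sin R ≈ 16521.
Semiperimeter p = (302.7+266.5+124.36)/2 = 346.78.
Inradius = area/p = 16521/346.78 ≈ 47.64.

47.640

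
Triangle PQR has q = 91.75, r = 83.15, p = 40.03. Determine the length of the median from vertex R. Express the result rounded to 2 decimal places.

m_R ≈ 57.29

Median from R: ½√(2·p² + 2·q² − r²) ≈ 57.287.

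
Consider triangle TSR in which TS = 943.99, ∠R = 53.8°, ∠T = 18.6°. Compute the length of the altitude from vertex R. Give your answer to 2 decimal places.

The third angle is ∠S = 180° − ∠R − ∠T = 107.60°.
Law of sines: SR = TS·sin T/sin R ≈ 373.12.
Law of sines: RT = TS·sin S/sin R ≈ 1115.1.
Area = ½·TS·SR·sin S ≈ 1.6787e+05.
The altitude from R has length 2·area/TS ≈ 355.66.

h_R ≈ 355.66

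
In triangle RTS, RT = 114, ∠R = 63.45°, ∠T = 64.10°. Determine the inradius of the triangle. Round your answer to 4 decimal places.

r ≈ 35.4611

The third angle is ∠S = 180° − ∠R − ∠T = 52.45°.
Law of sines: TS = RT·sin R/sin S ≈ 128.63.
Law of sines: SR = RT·sin T/sin S ≈ 129.35.
Area = ½·RT·TS·sin T ≈ 6595.3.
Semiperimeter s = (128.63+129.35+114)/2 = 185.99.
Inradius = area/s = 6595.3/185.99 ≈ 35.461.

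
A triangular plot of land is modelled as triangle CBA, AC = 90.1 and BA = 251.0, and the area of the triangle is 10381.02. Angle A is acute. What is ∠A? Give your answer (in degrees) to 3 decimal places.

∠A ≈ 66.644°

From area = ½·BA·AC·sin A, we get sin A = 2·area/(BA·AC) ≈ 0.91806.
Taking the acute solution, ∠A ≈ 66.64°.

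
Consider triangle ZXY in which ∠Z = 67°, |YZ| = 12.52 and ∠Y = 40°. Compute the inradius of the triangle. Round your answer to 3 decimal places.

The third angle is ∠X = 180° − ∠Y − ∠Z = 73.00°.
Law of sines: |XY| = |YZ|·sin Z/sin X ≈ 12.051.
Law of sines: |ZX| = |YZ|·sin Y/sin X ≈ 8.4154.
Area = ½·|YZ|·|XY|·sin Y ≈ 48.493.
Semiperimeter s = (12.051+12.52+8.4154)/2 = 16.493.
Inradius = area/s = 48.493/16.493 ≈ 2.9401.

2.940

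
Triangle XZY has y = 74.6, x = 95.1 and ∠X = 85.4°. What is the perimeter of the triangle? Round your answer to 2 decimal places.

234.97

Law of sines: sin Y = y·sin X/x ≈ 0.78191.
Since x ≥ y, only the acute value applies: ∠Y ≈ 51.44°.
Then ∠Z = 180° − ∠X − ∠Y ≈ 43.16°.
Law of sines gives z = x·sin Z/sin X ≈ 65.267.
Semiperimeter s = (95.1+65.267+74.6)/2 = 117.48.
Perimeter = 95.1 + 65.267 + 74.6 = 234.97.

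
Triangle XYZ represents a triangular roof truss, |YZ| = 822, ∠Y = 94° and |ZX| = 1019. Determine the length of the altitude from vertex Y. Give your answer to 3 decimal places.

440.667

Law of sines: sin X = |YZ|·sin Y/|ZX| ≈ 0.80471.
Since |ZX| ≥ |YZ|, only the acute value applies: ∠X ≈ 53.58°.
Then ∠Z = 180° − ∠Y − ∠X ≈ 32.42°.
Law of sines gives |XY| = |ZX|·sin Z/sin Y ≈ 547.61.
Area = ½·|ZX|·|YZ|·sin Z ≈ 2.2452e+05.
The altitude from Y has length 2·area/|ZX| ≈ 440.67.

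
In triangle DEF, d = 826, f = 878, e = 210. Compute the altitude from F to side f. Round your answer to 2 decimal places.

h_F ≈ 195.93

Semiperimeter s = (826 + 210 + 878)/2 = 957.
Heron's formula: area = √(957·131·747·79) ≈ 86013.
The altitude from F has length 2·area/f ≈ 195.93.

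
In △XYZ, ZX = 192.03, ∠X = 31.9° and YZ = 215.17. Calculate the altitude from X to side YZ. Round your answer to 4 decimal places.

Law of sines: sin Y = ZX·sin X/YZ ≈ 0.47161.
Since YZ ≥ ZX, only the acute value applies: ∠Y ≈ 28.14°.
Then ∠Z = 180° − ∠X − ∠Y ≈ 119.96°.
Law of sines gives XY = YZ·sin Z/sin X ≈ 352.77.
Area = ½·YZ·ZX·sin Z ≈ 17899.
The altitude from X has length 2·area/YZ ≈ 166.37.

h_X ≈ 166.3678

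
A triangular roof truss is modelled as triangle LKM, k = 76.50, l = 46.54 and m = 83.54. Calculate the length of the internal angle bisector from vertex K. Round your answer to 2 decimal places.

50.43

By the law of cosines, cos K = (m² + l² − k²) / (2·m·l) ≈ 0.42344, so ∠K ≈ 1.1336 rad.
The bisector from K has length 2·m·l·cos(∠K/2)/(m+l) ≈ 50.431.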